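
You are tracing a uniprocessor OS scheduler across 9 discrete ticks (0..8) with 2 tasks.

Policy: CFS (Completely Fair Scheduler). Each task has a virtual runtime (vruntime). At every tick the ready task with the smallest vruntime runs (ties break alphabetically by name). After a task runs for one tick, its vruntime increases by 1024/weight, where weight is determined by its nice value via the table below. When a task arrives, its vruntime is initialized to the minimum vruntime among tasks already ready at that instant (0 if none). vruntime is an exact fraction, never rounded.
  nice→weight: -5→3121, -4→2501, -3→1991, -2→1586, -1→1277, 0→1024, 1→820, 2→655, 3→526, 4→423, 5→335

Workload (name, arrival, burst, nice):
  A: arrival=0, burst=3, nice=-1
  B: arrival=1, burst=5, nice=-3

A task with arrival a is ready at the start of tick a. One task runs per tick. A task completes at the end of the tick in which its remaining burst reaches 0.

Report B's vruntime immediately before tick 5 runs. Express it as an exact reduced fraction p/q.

vruntime(B, start of tick 5) = 4654080/2542507

t=0: vr[A=0] → run A
t=1: vr[A=1024/1277 B=1024/1277] → run A
t=2: vr[A=2048/1277 B=1024/1277] → run B
t=3: vr[A=2048/1277 B=3346432/2542507] → run B
t=4: vr[A=2048/1277 B=4654080/2542507] → run A
t=5: vr[B=4654080/2542507] → run B
t=6: vr[B=5961728/2542507] → run B
t=7: vr[B=7269376/2542507] → run B
t=8: (idle)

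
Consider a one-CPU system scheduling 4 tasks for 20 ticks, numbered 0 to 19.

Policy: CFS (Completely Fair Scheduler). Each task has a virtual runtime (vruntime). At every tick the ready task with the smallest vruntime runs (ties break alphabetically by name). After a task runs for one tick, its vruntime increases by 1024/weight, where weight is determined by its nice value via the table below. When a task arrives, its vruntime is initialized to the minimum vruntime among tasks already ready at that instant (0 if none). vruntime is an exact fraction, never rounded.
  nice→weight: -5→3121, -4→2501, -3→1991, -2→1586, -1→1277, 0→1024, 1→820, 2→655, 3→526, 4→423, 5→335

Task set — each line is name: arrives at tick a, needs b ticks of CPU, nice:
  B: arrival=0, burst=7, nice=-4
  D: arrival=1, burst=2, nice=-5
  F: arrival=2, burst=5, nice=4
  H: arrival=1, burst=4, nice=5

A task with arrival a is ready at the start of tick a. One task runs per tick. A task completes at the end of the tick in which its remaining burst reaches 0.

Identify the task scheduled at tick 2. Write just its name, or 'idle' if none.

t=0: vr[B=0] → run B
t=1: vr[B=1024/2501 D=1024/2501 H=1024/2501] → run B
t=2: vr[B=2048/2501 D=1024/2501 F=1024/2501 H=1024/2501] → run D
t=3: vr[B=2048/2501 D=5756928/7805621 F=1024/2501 H=1024/2501] → run F
t=4: vr[B=2048/2501 D=5756928/7805621 F=2994176/1057923 H=1024/2501] → run H
t=5: vr[B=2048/2501 D=5756928/7805621 F=2994176/1057923 H=2904064/837835] → run D
t=6: vr[B=2048/2501 F=2994176/1057923 H=2904064/837835] → run B
t=7: vr[B=3072/2501 F=2994176/1057923 H=2904064/837835] → run B
t=8: vr[B=4096/2501 F=2994176/1057923 H=2904064/837835] → run B
t=9: vr[B=5120/2501 F=2994176/1057923 H=2904064/837835] → run B
t=10: vr[B=6144/2501 F=2994176/1057923 H=2904064/837835] → run B
t=11: vr[F=2994176/1057923 H=2904064/837835] → run F
t=12: vr[F=5555200/1057923 H=2904064/837835] → run H
t=13: vr[F=5555200/1057923 H=5465088/837835] → run F
t=14: vr[F=2705408/352641 H=5465088/837835] → run H
t=15: vr[F=2705408/352641 H=8026112/837835] → run F
t=16: vr[F=10677248/1057923 H=8026112/837835] → run H
t=17: vr[F=10677248/1057923] → run F
t=18: (idle)
t=19: (idle)

running at tick 2 = D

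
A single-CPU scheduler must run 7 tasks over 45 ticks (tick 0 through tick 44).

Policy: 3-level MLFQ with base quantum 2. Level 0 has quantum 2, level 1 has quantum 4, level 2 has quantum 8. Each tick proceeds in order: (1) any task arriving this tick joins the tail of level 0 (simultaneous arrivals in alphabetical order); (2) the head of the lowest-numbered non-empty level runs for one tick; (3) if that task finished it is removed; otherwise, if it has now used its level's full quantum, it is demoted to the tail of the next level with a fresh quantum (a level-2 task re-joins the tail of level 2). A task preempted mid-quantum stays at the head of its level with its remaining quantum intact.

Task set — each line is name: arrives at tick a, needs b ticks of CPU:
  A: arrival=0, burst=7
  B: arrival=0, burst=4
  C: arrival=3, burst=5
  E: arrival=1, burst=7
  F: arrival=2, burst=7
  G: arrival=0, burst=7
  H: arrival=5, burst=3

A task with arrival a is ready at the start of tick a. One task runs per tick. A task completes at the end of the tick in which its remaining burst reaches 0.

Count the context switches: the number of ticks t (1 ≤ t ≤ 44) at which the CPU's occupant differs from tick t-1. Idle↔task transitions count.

context switches = 18

t=0: L0/L1/L2 = ABG/-/- → run A
t=1: L0/L1/L2 = ABGE/-/- → run A
t=2: L0/L1/L2 = BGEF/A/- → run B
t=3: L0/L1/L2 = BGEFC/A/- → run B
t=4: L0/L1/L2 = GEFC/AB/- → run G
t=5: L0/L1/L2 = GEFCH/AB/- → run G
t=6: L0/L1/L2 = EFCH/ABG/- → run E
t=7: L0/L1/L2 = EFCH/ABG/- → run E
t=8: L0/L1/L2 = FCH/ABGE/- → run F
t=9: L0/L1/L2 = FCH/ABGE/- → run F
t=10: L0/L1/L2 = CH/ABGEF/- → run C
t=11: L0/L1/L2 = CH/ABGEF/- → run C
t=12: L0/L1/L2 = H/ABGEFC/- → run H
t=13: L0/L1/L2 = H/ABGEFC/- → run H
t=14: L0/L1/L2 = -/ABGEFCH/- → run A
t=15: L0/L1/L2 = -/ABGEFCH/- → run A
t=16: L0/L1/L2 = -/ABGEFCH/- → run A
t=17: L0/L1/L2 = -/ABGEFCH/- → run A
t=18: L0/L1/L2 = -/BGEFCH/A → run B
t=19: L0/L1/L2 = -/BGEFCH/A → run B
t=20: L0/L1/L2 = -/GEFCH/A → run G
t=21: L0/L1/L2 = -/GEFCH/A → run G
t=22: L0/L1/L2 = -/GEFCH/A → run G
t=23: L0/L1/L2 = -/GEFCH/A → run G
t=24: L0/L1/L2 = -/EFCH/AG → run E
t=25: L0/L1/L2 = -/EFCH/AG → run E
t=26: L0/L1/L2 = -/EFCH/AG → run E
t=27: L0/L1/L2 = -/EFCH/AG → run E
t=28: L0/L1/L2 = -/FCH/AGE → run F
t=29: L0/L1/L2 = -/FCH/AGE → run F
t=30: L0/L1/L2 = -/FCH/AGE → run F
t=31: L0/L1/L2 = -/FCH/AGE → run F
t=32: L0/L1/L2 = -/CH/AGEF → run C
t=33: L0/L1/L2 = -/CH/AGEF → run C
t=34: L0/L1/L2 = -/CH/AGEF → run C
t=35: L0/L1/L2 = -/H/AGEF → run H
t=36: L0/L1/L2 = -/-/AGEF → run A
t=37: L0/L1/L2 = -/-/GEF → run G
t=38: L0/L1/L2 = -/-/EF → run E
t=39: L0/L1/L2 = -/-/F → run F
t=40: (idle)
t=41: (idle)
t=42: (idle)
t=43: (idle)
t=44: (idle)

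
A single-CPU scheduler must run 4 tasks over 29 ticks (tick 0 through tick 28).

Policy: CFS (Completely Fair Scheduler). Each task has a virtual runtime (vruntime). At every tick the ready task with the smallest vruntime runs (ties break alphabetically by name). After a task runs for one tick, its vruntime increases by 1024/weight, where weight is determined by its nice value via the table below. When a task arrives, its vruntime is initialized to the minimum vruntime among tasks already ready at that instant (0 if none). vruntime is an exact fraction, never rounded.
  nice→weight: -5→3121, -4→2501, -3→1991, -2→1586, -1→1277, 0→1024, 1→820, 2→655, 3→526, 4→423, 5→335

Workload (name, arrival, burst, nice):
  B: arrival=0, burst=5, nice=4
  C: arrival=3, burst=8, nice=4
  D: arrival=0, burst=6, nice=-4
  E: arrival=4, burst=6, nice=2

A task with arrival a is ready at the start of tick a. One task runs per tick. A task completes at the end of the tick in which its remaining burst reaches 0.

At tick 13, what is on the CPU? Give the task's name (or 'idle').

running at tick 13 = B

t=0: vr[B=0 D=0] → run B
t=1: vr[B=1024/423 D=0] → run D
t=2: vr[B=1024/423 D=1024/2501] → run D
t=3: vr[B=1024/423 C=2048/2501 D=2048/2501] → run C
t=4: vr[B=1024/423 C=3427328/1057923 D=2048/2501 E=2048/2501] → run D
t=5: vr[B=1024/423 C=3427328/1057923 D=3072/2501 E=2048/2501] → run E
t=6: vr[B=1024/423 C=3427328/1057923 D=3072/2501 E=3902464/1638155] → run D
t=7: vr[B=1024/423 C=3427328/1057923 D=4096/2501 E=3902464/1638155] → run D
t=8: vr[B=1024/423 C=3427328/1057923 D=5120/2501 E=3902464/1638155] → run D
t=9: vr[B=1024/423 C=3427328/1057923 E=3902464/1638155] → run E
t=10: vr[B=1024/423 C=3427328/1057923 E=6463488/1638155] → run B
t=11: vr[B=2048/423 C=3427328/1057923 E=6463488/1638155] → run C
t=12: vr[B=2048/423 C=5988352/1057923 E=6463488/1638155] → run E
t=13: vr[B=2048/423 C=5988352/1057923 E=9024512/1638155] → run B
t=14: vr[B=1024/141 C=5988352/1057923 E=9024512/1638155] → run E
t=15: vr[B=1024/141 C=5988352/1057923 E=11585536/1638155] → run C
t=16: vr[B=1024/141 C=2849792/352641 E=11585536/1638155] → run E
t=17: vr[B=1024/141 C=2849792/352641 E=2829312/327631] → run B
t=18: vr[B=4096/423 C=2849792/352641 E=2829312/327631] → run C
t=19: vr[B=4096/423 C=11110400/1057923 E=2829312/327631] → run E
t=20: vr[B=4096/423 C=11110400/1057923] → run B
t=21: vr[C=11110400/1057923] → run C
t=22: vr[C=13671424/1057923] → run C
t=23: vr[C=5410816/352641] → run C
t=24: vr[C=18793472/1057923] → run C
t=25: (idle)
t=26: (idle)
t=27: (idle)
t=28: (idle)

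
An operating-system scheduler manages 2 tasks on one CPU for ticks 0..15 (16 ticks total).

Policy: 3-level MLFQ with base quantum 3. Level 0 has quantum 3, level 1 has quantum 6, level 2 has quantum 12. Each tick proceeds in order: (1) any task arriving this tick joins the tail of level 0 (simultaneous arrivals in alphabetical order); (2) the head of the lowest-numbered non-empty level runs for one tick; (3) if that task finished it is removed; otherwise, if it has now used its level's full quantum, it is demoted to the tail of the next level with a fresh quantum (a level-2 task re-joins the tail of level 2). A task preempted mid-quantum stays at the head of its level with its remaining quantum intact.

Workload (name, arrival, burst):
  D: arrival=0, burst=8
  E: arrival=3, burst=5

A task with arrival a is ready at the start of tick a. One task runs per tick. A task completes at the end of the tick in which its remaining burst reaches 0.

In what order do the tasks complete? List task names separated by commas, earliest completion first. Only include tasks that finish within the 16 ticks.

t=0: L0/L1/L2 = D/-/- → run D
t=1: L0/L1/L2 = D/-/- → run D
t=2: L0/L1/L2 = D/-/- → run D
t=3: L0/L1/L2 = E/D/- → run E
t=4: L0/L1/L2 = E/D/- → run E
t=5: L0/L1/L2 = E/D/- → run E
t=6: L0/L1/L2 = -/DE/- → run D
t=7: L0/L1/L2 = -/DE/- → run D
t=8: L0/L1/L2 = -/DE/- → run D
t=9: L0/L1/L2 = -/DE/- → run D
t=10: L0/L1/L2 = -/DE/- → run D
t=11: L0/L1/L2 = -/E/- → run E
t=12: L0/L1/L2 = -/E/- → run E
t=13: (idle)
t=14: (idle)
t=15: (idle)

completion order = D, E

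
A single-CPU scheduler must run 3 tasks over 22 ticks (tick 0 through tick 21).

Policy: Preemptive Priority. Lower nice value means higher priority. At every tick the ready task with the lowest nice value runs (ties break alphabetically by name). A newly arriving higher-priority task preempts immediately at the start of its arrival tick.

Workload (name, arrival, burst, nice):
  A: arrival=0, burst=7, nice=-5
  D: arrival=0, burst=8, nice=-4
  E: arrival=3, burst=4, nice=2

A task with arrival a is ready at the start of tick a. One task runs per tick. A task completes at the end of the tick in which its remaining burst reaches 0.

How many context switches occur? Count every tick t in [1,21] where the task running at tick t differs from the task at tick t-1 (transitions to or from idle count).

context switches = 3

t=0: ready={A,D} → run A
t=1: ready={A,D} → run A
t=2: ready={A,D} → run A
t=3: ready={A,D,E} → run A
t=4: ready={A,D,E} → run A
t=5: ready={A,D,E} → run A
t=6: ready={A,D,E} → run A
t=7: ready={D,E} → run D
t=8: ready={D,E} → run D
t=9: ready={D,E} → run D
t=10: ready={D,E} → run D
t=11: ready={D,E} → run D
t=12: ready={D,E} → run D
t=13: ready={D,E} → run D
t=14: ready={D,E} → run D
t=15: ready={E} → run E
t=16: ready={E} → run E
t=17: ready={E} → run E
t=18: ready={E} → run E
t=19: (idle)
t=20: (idle)
t=21: (idle)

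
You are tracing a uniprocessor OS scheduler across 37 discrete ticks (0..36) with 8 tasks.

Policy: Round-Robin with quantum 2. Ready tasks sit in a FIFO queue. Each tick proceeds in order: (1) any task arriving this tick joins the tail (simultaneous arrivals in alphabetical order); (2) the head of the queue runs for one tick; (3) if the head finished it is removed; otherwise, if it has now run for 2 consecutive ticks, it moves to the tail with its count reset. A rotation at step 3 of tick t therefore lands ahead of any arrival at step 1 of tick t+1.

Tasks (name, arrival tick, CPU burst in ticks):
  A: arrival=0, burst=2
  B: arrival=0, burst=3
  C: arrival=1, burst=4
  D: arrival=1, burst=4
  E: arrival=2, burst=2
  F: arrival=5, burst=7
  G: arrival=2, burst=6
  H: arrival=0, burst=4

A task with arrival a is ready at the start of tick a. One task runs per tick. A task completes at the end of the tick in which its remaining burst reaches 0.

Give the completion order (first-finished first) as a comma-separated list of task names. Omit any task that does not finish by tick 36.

completion order = A, E, B, H, C, D, G, F

t=0: queue=[A,B,H] q_used=0 → run A
t=1: queue=[A,B,H,C,D] q_used=1 → run A
t=2: queue=[B,H,C,D,E,G] q_used=0 → run B
t=3: queue=[B,H,C,D,E,G] q_used=1 → run B
t=4: queue=[H,C,D,E,G,B] q_used=0 → run H
t=5: queue=[H,C,D,E,G,B,F] q_used=1 → run H
t=6: queue=[C,D,E,G,B,F,H] q_used=0 → run C
t=7: queue=[C,D,E,G,B,F,H] q_used=1 → run C
t=8: queue=[D,E,G,B,F,H,C] q_used=0 → run D
t=9: queue=[D,E,G,B,F,H,C] q_used=1 → run D
t=10: queue=[E,G,B,F,H,C,D] q_used=0 → run E
t=11: queue=[E,G,B,F,H,C,D] q_used=1 → run E
t=12: queue=[G,B,F,H,C,D] q_used=0 → run G
t=13: queue=[G,B,F,H,C,D] q_used=1 → run G
t=14: queue=[B,F,H,C,D,G] q_used=0 → run B
t=15: queue=[F,H,C,D,G] q_used=0 → run F
t=16: queue=[F,H,C,D,G] q_used=1 → run F
t=17: queue=[H,C,D,G,F] q_used=0 → run H
t=18: queue=[H,C,D,G,F] q_used=1 → run H
t=19: queue=[C,D,G,F] q_used=0 → run C
t=20: queue=[C,D,G,F] q_used=1 → run C
t=21: queue=[D,G,F] q_used=0 → run D
t=22: queue=[D,G,F] q_used=1 → run D
t=23: queue=[G,F] q_used=0 → run G
t=24: queue=[G,F] q_used=1 → run G
t=25: queue=[F,G] q_used=0 → run F
t=26: queue=[F,G] q_used=1 → run F
t=27: queue=[G,F] q_used=0 → run G
t=28: queue=[G,F] q_used=1 → run G
t=29: queue=[F] q_used=0 → run F
t=30: queue=[F] q_used=1 → run F
t=31: queue=[F] q_used=0 → run F
t=32: (idle)
t=33: (idle)
t=34: (idle)
t=35: (idle)
t=36: (idle)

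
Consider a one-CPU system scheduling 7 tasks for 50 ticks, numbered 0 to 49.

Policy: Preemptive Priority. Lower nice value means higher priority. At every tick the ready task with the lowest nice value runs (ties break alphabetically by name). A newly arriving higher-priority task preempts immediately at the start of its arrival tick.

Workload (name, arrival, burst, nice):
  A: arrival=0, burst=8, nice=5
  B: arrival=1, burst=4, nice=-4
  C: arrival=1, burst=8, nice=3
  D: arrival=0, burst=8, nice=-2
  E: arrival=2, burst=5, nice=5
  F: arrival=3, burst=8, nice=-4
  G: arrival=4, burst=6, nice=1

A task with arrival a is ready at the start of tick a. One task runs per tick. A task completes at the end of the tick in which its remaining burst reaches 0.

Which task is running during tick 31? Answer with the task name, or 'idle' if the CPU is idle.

t=0: ready={A,D} → run D
t=1: ready={A,B,C,D} → run B
t=2: ready={A,B,C,D,E} → run B
t=3: ready={A,B,C,D,E,F} → run B
t=4: ready={A,B,C,D,E,F,G} → run B
t=5: ready={A,C,D,E,F,G} → run F
t=6: ready={A,C,D,E,F,G} → run F
t=7: ready={A,C,D,E,F,G} → run F
t=8: ready={A,C,D,E,F,G} → run F
t=9: ready={A,C,D,E,F,G} → run F
t=10: ready={A,C,D,E,F,G} → run F
t=11: ready={A,C,D,E,F,G} → run F
t=12: ready={A,C,D,E,F,G} → run F
t=13: ready={A,C,D,E,G} → run D
t=14: ready={A,C,D,E,G} → run D
t=15: ready={A,C,D,E,G} → run D
t=16: ready={A,C,D,E,G} → run D
t=17: ready={A,C,D,E,G} → run D
t=18: ready={A,C,D,E,G} → run D
t=19: ready={A,C,D,E,G} → run D
t=20: ready={A,C,E,G} → run G
t=21: ready={A,C,E,G} → run G
t=22: ready={A,C,E,G} → run G
t=23: ready={A,C,E,G} → run G
t=24: ready={A,C,E,G} → run G
t=25: ready={A,C,E,G} → run G
t=26: ready={A,C,E} → run C
t=27: ready={A,C,E} → run C
t=28: ready={A,C,E} → run C
t=29: ready={A,C,E} → run C
t=30: ready={A,C,E} → run C
t=31: ready={A,C,E} → run C
t=32: ready={A,C,E} → run C
t=33: ready={A,C,E} → run C
t=34: ready={A,E} → run A
t=35: ready={A,E} → run A
t=36: ready={A,E} → run A
t=37: ready={A,E} → run A
t=38: ready={A,E} → run A
t=39: ready={A,E} → run A
t=40: ready={A,E} → run A
t=41: ready={A,E} → run A
t=42: ready={E} → run E
t=43: ready={E} → run E
t=44: ready={E} → run E
t=45: ready={E} → run E
t=46: ready={E} → run E
t=47: (idle)
t=48: (idle)
t=49: (idle)

running at tick 31 = C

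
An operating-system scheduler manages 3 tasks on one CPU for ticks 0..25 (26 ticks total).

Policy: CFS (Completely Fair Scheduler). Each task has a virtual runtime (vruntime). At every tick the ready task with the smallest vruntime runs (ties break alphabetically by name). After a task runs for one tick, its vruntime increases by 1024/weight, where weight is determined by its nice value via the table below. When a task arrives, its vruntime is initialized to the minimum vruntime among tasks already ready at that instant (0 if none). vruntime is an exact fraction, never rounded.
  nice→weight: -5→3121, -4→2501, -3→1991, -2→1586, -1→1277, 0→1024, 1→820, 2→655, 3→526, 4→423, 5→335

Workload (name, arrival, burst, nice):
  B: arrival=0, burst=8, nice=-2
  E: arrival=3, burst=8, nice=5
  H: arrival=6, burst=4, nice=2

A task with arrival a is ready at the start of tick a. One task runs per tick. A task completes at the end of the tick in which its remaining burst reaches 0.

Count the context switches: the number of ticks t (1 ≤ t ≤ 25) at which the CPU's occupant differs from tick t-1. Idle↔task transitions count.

context switches = 9

t=0: vr[B=0] → run B
t=1: vr[B=512/793] → run B
t=2: vr[B=1024/793] → run B
t=3: vr[B=1536/793 E=1536/793] → run B
t=4: vr[B=2048/793 E=1536/793] → run E
t=5: vr[B=2048/793 E=1326592/265655] → run B
t=6: vr[B=2560/793 E=1326592/265655 H=2560/793] → run B
t=7: vr[B=3072/793 E=1326592/265655 H=2560/793] → run H
t=8: vr[B=3072/793 E=1326592/265655 H=2488832/519415] → run B
t=9: vr[B=3584/793 E=1326592/265655 H=2488832/519415] → run B
t=10: vr[E=1326592/265655 H=2488832/519415] → run H
t=11: vr[E=1326592/265655 H=3300864/519415] → run E
t=12: vr[E=2138624/265655 H=3300864/519415] → run H
t=13: vr[E=2138624/265655 H=4112896/519415] → run H
t=14: vr[E=2138624/265655] → run E
t=15: vr[E=2950656/265655] → run E
t=16: vr[E=3762688/265655] → run E
t=17: vr[E=914944/53131] → run E
t=18: vr[E=5386752/265655] → run E
t=19: vr[E=6198784/265655] → run E
t=20: (idle)
t=21: (idle)
t=22: (idle)
t=23: (idle)
t=24: (idle)
t=25: (idle)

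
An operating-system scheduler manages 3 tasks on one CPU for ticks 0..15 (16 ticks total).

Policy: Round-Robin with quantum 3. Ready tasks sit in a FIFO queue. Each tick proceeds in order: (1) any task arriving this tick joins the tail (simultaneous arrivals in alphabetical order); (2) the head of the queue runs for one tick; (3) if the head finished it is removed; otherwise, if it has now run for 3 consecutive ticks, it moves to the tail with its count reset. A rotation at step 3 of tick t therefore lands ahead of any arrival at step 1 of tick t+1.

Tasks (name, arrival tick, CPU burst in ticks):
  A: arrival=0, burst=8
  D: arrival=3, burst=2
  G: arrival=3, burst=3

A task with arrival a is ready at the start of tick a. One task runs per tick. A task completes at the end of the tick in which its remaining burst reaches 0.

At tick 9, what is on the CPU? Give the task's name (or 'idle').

running at tick 9 = G

t=0: queue=[A] q_used=0 → run A
t=1: queue=[A] q_used=1 → run A
t=2: queue=[A] q_used=2 → run A
t=3: queue=[A,D,G] q_used=0 → run A
t=4: queue=[A,D,G] q_used=1 → run A
t=5: queue=[A,D,G] q_used=2 → run A
t=6: queue=[D,G,A] q_used=0 → run D
t=7: queue=[D,G,A] q_used=1 → run D
t=8: queue=[G,A] q_used=0 → run G
t=9: queue=[G,A] q_used=1 → run G
t=10: queue=[G,A] q_used=2 → run G
t=11: queue=[A] q_used=0 → run A
t=12: queue=[A] q_used=1 → run A
t=13: (idle)
t=14: (idle)
t=15: (idle)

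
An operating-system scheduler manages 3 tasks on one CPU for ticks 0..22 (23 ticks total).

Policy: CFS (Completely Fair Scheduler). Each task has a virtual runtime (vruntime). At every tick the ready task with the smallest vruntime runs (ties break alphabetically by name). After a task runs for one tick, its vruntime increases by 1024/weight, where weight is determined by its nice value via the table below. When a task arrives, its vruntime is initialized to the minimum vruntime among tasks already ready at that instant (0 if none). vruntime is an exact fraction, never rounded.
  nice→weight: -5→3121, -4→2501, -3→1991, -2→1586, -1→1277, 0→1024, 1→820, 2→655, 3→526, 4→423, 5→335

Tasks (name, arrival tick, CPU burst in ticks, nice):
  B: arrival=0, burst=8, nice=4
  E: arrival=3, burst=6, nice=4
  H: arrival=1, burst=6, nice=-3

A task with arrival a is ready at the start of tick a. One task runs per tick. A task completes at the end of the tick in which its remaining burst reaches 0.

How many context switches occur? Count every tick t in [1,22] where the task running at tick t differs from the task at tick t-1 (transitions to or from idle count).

context switches = 16

t=0: vr[B=0] → run B
t=1: vr[B=1024/423 H=1024/423] → run B
t=2: vr[B=2048/423 H=1024/423] → run H
t=3: vr[B=2048/423 E=2471936/842193 H=2471936/842193] → run E
t=4: vr[B=2048/423 E=4510720/842193 H=2471936/842193] → run H
t=5: vr[B=2048/423 E=4510720/842193 H=2905088/842193] → run H
t=6: vr[B=2048/423 E=4510720/842193 H=3338240/842193] → run H
t=7: vr[B=2048/423 E=4510720/842193 H=3771392/842193] → run H
t=8: vr[B=2048/423 E=4510720/842193 H=4204544/842193] → run B
t=9: vr[B=1024/141 E=4510720/842193 H=4204544/842193] → run H
t=10: vr[B=1024/141 E=4510720/842193] → run E
t=11: vr[B=1024/141 E=2183168/280731] → run B
t=12: vr[B=4096/423 E=2183168/280731] → run E
t=13: vr[B=4096/423 E=8588288/842193] → run B
t=14: vr[B=5120/423 E=8588288/842193] → run E
t=15: vr[B=5120/423 E=10627072/842193] → run B
t=16: vr[B=2048/141 E=10627072/842193] → run E
t=17: vr[B=2048/141 E=4221952/280731] → run B
t=18: vr[B=7168/423 E=4221952/280731] → run E
t=19: vr[B=7168/423] → run B
t=20: (idle)
t=21: (idle)
t=22: (idle)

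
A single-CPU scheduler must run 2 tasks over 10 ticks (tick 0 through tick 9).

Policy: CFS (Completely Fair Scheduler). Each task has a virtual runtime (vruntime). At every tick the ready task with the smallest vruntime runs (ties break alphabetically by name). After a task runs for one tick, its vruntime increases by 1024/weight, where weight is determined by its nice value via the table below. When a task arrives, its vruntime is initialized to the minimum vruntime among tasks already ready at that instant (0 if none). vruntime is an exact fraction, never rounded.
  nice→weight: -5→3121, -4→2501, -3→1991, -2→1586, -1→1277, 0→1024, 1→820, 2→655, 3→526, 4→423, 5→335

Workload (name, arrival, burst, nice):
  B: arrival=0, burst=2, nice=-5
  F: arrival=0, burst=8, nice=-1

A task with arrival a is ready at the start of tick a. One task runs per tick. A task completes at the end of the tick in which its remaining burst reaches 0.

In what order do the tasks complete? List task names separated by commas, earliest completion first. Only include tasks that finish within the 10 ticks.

completion order = B, F

t=0: vr[B=0 F=0] → run B
t=1: vr[B=1024/3121 F=0] → run F
t=2: vr[B=1024/3121 F=1024/1277] → run B
t=3: vr[F=1024/1277] → run F
t=4: vr[F=2048/1277] → run F
t=5: vr[F=3072/1277] → run F
t=6: vr[F=4096/1277] → run F
t=7: vr[F=5120/1277] → run F
t=8: vr[F=6144/1277] → run F
t=9: vr[F=7168/1277] → run F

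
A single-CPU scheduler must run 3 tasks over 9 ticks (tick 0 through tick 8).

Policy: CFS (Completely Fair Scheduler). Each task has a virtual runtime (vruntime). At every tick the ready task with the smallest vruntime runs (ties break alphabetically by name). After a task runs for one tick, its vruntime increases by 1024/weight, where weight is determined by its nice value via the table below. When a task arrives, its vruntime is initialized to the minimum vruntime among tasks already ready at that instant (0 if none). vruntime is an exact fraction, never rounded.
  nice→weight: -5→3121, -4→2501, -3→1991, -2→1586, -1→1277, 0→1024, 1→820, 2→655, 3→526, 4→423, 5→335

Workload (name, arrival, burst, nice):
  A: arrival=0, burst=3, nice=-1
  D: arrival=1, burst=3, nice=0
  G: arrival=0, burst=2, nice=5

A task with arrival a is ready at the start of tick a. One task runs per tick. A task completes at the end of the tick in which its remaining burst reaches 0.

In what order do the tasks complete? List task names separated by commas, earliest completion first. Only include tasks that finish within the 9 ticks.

t=0: vr[A=0 G=0] → run A
t=1: vr[A=1024/1277 D=0 G=0] → run D
t=2: vr[A=1024/1277 D=1 G=0] → run G
t=3: vr[A=1024/1277 D=1 G=1024/335] → run A
t=4: vr[A=2048/1277 D=1 G=1024/335] → run D
t=5: vr[A=2048/1277 D=2 G=1024/335] → run A
t=6: vr[D=2 G=1024/335] → run D
t=7: vr[G=1024/335] → run G
t=8: (idle)

completion order = A, D, G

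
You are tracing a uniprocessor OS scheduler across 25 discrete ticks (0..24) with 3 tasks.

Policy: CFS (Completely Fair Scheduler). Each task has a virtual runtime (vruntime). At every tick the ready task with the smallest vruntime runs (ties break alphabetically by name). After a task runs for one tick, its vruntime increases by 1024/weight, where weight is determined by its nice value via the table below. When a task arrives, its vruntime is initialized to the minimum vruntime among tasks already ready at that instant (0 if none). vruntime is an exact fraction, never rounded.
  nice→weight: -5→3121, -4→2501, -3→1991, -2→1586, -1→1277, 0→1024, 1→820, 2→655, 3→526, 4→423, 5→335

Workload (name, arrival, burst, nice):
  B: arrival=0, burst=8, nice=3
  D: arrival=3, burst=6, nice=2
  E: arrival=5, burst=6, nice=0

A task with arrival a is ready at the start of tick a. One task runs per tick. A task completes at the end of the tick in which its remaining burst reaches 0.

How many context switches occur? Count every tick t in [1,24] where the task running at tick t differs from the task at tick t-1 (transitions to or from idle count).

context switches = 16

t=0: vr[B=0] → run B
t=1: vr[B=512/263] → run B
t=2: vr[B=1024/263] → run B
t=3: vr[B=1536/263 D=1536/263] → run B
t=4: vr[B=2048/263 D=1536/263] → run D
t=5: vr[B=2048/263 D=1275392/172265 E=1275392/172265] → run D
t=6: vr[B=2048/263 D=1544704/172265 E=1275392/172265] → run E
t=7: vr[B=2048/263 D=1544704/172265 E=1447657/172265] → run B
t=8: vr[B=2560/263 D=1544704/172265 E=1447657/172265] → run E
t=9: vr[B=2560/263 D=1544704/172265 E=1619922/172265] → run D
t=10: vr[B=2560/263 D=1814016/172265 E=1619922/172265] → run E
t=11: vr[B=2560/263 D=1814016/172265 E=1792187/172265] → run B
t=12: vr[B=3072/263 D=1814016/172265 E=1792187/172265] → run E
t=13: vr[B=3072/263 D=1814016/172265 E=1964452/172265] → run D
t=14: vr[B=3072/263 D=2083328/172265 E=1964452/172265] → run E
t=15: vr[B=3072/263 D=2083328/172265 E=2136717/172265] → run B
t=16: vr[B=3584/263 D=2083328/172265 E=2136717/172265] → run D
t=17: vr[B=3584/263 D=470528/34453 E=2136717/172265] → run E
t=18: vr[B=3584/263 D=470528/34453] → run B
t=19: vr[D=470528/34453] → run D
t=20: (idle)
t=21: (idle)
t=22: (idle)
t=23: (idle)
t=24: (idle)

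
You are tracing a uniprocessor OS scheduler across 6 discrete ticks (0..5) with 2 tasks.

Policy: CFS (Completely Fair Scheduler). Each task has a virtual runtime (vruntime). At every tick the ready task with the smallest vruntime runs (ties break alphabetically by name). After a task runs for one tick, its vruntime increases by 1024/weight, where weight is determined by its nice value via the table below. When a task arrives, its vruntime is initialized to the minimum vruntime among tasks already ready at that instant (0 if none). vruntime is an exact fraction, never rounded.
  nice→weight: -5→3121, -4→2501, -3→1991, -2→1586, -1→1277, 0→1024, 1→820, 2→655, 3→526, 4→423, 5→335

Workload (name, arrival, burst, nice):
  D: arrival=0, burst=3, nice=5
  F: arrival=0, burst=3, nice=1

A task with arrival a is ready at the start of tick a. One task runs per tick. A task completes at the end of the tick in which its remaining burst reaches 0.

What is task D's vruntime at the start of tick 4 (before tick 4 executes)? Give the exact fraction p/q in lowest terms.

t=0: vr[D=0 F=0] → run D
t=1: vr[D=1024/335 F=0] → run F
t=2: vr[D=1024/335 F=256/205] → run F
t=3: vr[D=1024/335 F=512/205] → run F
t=4: vr[D=1024/335] → run D
t=5: vr[D=2048/335] → run D

vruntime(D, start of tick 4) = 1024/335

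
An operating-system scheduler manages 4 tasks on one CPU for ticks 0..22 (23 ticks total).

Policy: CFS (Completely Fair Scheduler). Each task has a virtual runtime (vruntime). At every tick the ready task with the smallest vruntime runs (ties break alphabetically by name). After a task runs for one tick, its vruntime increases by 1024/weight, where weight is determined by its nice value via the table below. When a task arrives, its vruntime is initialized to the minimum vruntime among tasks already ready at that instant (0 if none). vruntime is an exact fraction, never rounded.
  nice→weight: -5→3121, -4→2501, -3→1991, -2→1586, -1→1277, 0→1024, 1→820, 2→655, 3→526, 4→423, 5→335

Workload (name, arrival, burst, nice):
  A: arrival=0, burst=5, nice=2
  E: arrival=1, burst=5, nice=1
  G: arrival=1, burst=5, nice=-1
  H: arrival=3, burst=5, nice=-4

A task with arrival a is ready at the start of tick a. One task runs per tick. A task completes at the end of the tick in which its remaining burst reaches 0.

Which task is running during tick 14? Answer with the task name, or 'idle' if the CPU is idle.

t=0: vr[A=0] → run A
t=1: vr[A=1024/655 E=1024/655 G=1024/655] → run A
t=2: vr[A=2048/655 E=1024/655 G=1024/655] → run E
t=3: vr[A=2048/655 E=15104/5371 G=1024/655 H=1024/655] → run G
t=4: vr[A=2048/655 E=15104/5371 G=1978368/836435 H=1024/655] → run H
t=5: vr[A=2048/655 E=15104/5371 G=1978368/836435 H=3231744/1638155] → run H
t=6: vr[A=2048/655 E=15104/5371 G=1978368/836435 H=3902464/1638155] → run G
t=7: vr[A=2048/655 E=15104/5371 G=2649088/836435 H=3902464/1638155] → run H
t=8: vr[A=2048/655 E=15104/5371 G=2649088/836435 H=4573184/1638155] → run H
t=9: vr[A=2048/655 E=15104/5371 G=2649088/836435 H=5243904/1638155] → run E
t=10: vr[A=2048/655 E=109056/26855 G=2649088/836435 H=5243904/1638155] → run A
t=11: vr[A=3072/655 E=109056/26855 G=2649088/836435 H=5243904/1638155] → run G
t=12: vr[A=3072/655 E=109056/26855 G=3319808/836435 H=5243904/1638155] → run H
t=13: vr[A=3072/655 E=109056/26855 G=3319808/836435] → run G
t=14: vr[A=3072/655 E=109056/26855 G=3990528/836435] → run E
t=15: vr[A=3072/655 E=142592/26855 G=3990528/836435] → run A
t=16: vr[A=4096/655 E=142592/26855 G=3990528/836435] → run G
t=17: vr[A=4096/655 E=142592/26855] → run E
t=18: vr[A=4096/655 E=176128/26855] → run A
t=19: vr[E=176128/26855] → run E
t=20: (idle)
t=21: (idle)
t=22: (idle)

running at tick 14 = E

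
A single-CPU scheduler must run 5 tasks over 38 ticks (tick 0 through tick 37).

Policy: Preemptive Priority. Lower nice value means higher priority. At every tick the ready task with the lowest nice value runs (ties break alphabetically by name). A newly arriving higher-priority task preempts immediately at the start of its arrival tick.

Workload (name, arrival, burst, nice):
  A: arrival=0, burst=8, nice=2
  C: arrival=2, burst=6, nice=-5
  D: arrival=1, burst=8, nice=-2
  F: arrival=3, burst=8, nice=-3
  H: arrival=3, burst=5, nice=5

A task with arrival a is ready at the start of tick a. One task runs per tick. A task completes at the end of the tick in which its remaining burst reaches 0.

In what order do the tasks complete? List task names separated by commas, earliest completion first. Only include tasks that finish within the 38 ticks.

completion order = C, F, D, A, H

t=0: ready={A} → run A
t=1: ready={A,D} → run D
t=2: ready={A,C,D} → run C
t=3: ready={A,C,D,F,H} → run C
t=4: ready={A,C,D,F,H} → run C
t=5: ready={A,C,D,F,H} → run C
t=6: ready={A,C,D,F,H} → run C
t=7: ready={A,C,D,F,H} → run C
t=8: ready={A,D,F,H} → run F
t=9: ready={A,D,F,H} → run F
t=10: ready={A,D,F,H} → run F
t=11: ready={A,D,F,H} → run F
t=12: ready={A,D,F,H} → run F
t=13: ready={A,D,F,H} → run F
t=14: ready={A,D,F,H} → run F
t=15: ready={A,D,F,H} → run F
t=16: ready={A,D,H} → run D
t=17: ready={A,D,H} → run D
t=18: ready={A,D,H} → run D
t=19: ready={A,D,H} → run D
t=20: ready={A,D,H} → run D
t=21: ready={A,D,H} → run D
t=22: ready={A,D,H} → run D
t=23: ready={A,H} → run A
t=24: ready={A,H} → run A
t=25: ready={A,H} → run A
t=26: ready={A,H} → run A
t=27: ready={A,H} → run A
t=28: ready={A,H} → run A
t=29: ready={A,H} → run A
t=30: ready={H} → run H
t=31: ready={H} → run H
t=32: ready={H} → run H
t=33: ready={H} → run H
t=34: ready={H} → run H
t=35: (idle)
t=36: (idle)
t=37: (idle)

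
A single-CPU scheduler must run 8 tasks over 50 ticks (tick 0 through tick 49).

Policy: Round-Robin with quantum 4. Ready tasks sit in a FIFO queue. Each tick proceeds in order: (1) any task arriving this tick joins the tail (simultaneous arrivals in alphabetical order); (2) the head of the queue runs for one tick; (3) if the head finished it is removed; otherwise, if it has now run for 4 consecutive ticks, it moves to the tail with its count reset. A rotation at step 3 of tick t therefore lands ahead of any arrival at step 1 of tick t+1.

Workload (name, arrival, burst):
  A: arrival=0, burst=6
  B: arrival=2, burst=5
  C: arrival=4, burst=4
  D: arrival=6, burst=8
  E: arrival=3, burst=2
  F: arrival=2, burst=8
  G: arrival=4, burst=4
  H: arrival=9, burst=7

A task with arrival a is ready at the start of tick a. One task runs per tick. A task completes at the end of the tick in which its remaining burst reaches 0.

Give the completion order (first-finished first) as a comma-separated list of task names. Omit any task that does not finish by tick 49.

completion order = E, A, C, G, B, F, D, H

t=0: queue=[A] q_used=0 → run A
t=1: queue=[A] q_used=1 → run A
t=2: queue=[A,B,F] q_used=2 → run A
t=3: queue=[A,B,F,E] q_used=3 → run A
t=4: queue=[B,F,E,A,C,G] q_used=0 → run B
t=5: queue=[B,F,E,A,C,G] q_used=1 → run B
t=6: queue=[B,F,E,A,C,G,D] q_used=2 → run B
t=7: queue=[B,F,E,A,C,G,D] q_used=3 → run B
t=8: queue=[F,E,A,C,G,D,B] q_used=0 → run F
t=9: queue=[F,E,A,C,G,D,B,H] q_used=1 → run F
t=10: queue=[F,E,A,C,G,D,B,H] q_used=2 → run F
t=11: queue=[F,E,A,C,G,D,B,H] q_used=3 → run F
t=12: queue=[E,A,C,G,D,B,H,F] q_used=0 → run E
t=13: queue=[E,A,C,G,D,B,H,F] q_used=1 → run E
t=14: queue=[A,C,G,D,B,H,F] q_used=0 → run A
t=15: queue=[A,C,G,D,B,H,F] q_used=1 → run A
t=16: queue=[C,G,D,B,H,F] q_used=0 → run C
t=17: queue=[C,G,D,B,H,F] q_used=1 → run C
t=18: queue=[C,G,D,B,H,F] q_used=2 → run C
t=19: queue=[C,G,D,B,H,F] q_used=3 → run C
t=20: queue=[G,D,B,H,F] q_used=0 → run G
t=21: queue=[G,D,B,H,F] q_used=1 → run G
t=22: queue=[G,D,B,H,F] q_used=2 → run G
t=23: queue=[G,D,B,H,F] q_used=3 → run G
t=24: queue=[D,B,H,F] q_used=0 → run D
t=25: queue=[D,B,H,F] q_used=1 → run D
t=26: queue=[D,B,H,F] q_used=2 → run D
t=27: queue=[D,B,H,F] q_used=3 → run D
t=28: queue=[B,H,F,D] q_used=0 → run B
t=29: queue=[H,F,D] q_used=0 → run H
t=30: queue=[H,F,D] q_used=1 → run H
t=31: queue=[H,F,D] q_used=2 → run H
t=32: queue=[H,F,D] q_used=3 → run H
t=33: queue=[F,D,H] q_used=0 → run F
t=34: queue=[F,D,H] q_used=1 → run F
t=35: queue=[F,D,H] q_used=2 → run F
t=36: queue=[F,D,H] q_used=3 → run F
t=37: queue=[D,H] q_used=0 → run D
t=38: queue=[D,H] q_used=1 → run D
t=39: queue=[D,H] q_used=2 → run D
t=40: queue=[D,H] q_used=3 → run D
t=41: queue=[H] q_used=0 → run H
t=42: queue=[H] q_used=1 → run H
t=43: queue=[H] q_used=2 → run H
t=44: (idle)
t=45: (idle)
t=46: (idle)
t=47: (idle)
t=48: (idle)
t=49: (idle)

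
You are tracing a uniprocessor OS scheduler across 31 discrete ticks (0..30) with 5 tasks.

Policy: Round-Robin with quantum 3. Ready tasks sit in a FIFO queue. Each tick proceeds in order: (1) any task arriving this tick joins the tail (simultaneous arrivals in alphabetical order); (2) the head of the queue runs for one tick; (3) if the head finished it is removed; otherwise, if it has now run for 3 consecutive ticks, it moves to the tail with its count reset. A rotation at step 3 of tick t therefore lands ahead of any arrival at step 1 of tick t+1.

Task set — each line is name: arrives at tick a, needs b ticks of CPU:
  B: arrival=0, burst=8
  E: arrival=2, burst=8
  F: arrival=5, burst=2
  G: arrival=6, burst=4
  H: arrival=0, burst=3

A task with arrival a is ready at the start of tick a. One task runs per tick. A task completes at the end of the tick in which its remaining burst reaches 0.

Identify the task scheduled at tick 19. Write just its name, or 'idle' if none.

t=0: queue=[B,H] q_used=0 → run B
t=1: queue=[B,H] q_used=1 → run B
t=2: queue=[B,H,E] q_used=2 → run B
t=3: queue=[H,E,B] q_used=0 → run H
t=4: queue=[H,E,B] q_used=1 → run H
t=5: queue=[H,E,B,F] q_used=2 → run H
t=6: queue=[E,B,F,G] q_used=0 → run E
t=7: queue=[E,B,F,G] q_used=1 → run E
t=8: queue=[E,B,F,G] q_used=2 → run E
t=9: queue=[B,F,G,E] q_used=0 → run B
t=10: queue=[B,F,G,E] q_used=1 → run B
t=11: queue=[B,F,G,E] q_used=2 → run B
t=12: queue=[F,G,E,B] q_used=0 → run F
t=13: queue=[F,G,E,B] q_used=1 → run F
t=14: queue=[G,E,B] q_used=0 → run G
t=15: queue=[G,E,B] q_used=1 → run G
t=16: queue=[G,E,B] q_used=2 → run G
t=17: queue=[E,B,G] q_used=0 → run E
t=18: queue=[E,B,G] q_used=1 → run E
t=19: queue=[E,B,G] q_used=2 → run E
t=20: queue=[B,G,E] q_used=0 → run B
t=21: queue=[B,G,E] q_used=1 → run B
t=22: queue=[G,E] q_used=0 → run G
t=23: queue=[E] q_used=0 → run E
t=24: queue=[E] q_used=1 → run E
t=25: (idle)
t=26: (idle)
t=27: (idle)
t=28: (idle)
t=29: (idle)
t=30: (idle)

running at tick 19 = E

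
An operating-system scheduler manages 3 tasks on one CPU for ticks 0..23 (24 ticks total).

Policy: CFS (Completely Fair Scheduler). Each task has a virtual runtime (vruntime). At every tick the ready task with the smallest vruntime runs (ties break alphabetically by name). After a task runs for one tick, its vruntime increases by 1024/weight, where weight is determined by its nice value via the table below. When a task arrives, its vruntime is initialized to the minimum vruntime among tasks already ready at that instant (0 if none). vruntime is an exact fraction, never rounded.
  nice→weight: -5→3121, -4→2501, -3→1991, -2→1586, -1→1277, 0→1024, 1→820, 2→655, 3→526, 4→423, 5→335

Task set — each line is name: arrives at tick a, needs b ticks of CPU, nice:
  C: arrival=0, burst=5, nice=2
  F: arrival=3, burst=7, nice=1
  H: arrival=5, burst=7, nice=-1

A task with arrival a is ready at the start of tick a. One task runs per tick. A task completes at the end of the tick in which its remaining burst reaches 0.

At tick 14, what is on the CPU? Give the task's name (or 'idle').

t=0: vr[C=0] → run C
t=1: vr[C=1024/655] → run C
t=2: vr[C=2048/655] → run C
t=3: vr[C=3072/655 F=3072/655] → run C
t=4: vr[C=4096/655 F=3072/655] → run F
t=5: vr[C=4096/655 F=159488/26855 H=159488/26855] → run F
t=6: vr[C=4096/655 F=193024/26855 H=159488/26855] → run H
t=7: vr[C=4096/655 F=193024/26855 H=231165696/34293835] → run C
t=8: vr[F=193024/26855 H=231165696/34293835] → run H
t=9: vr[F=193024/26855 H=258665216/34293835] → run F
t=10: vr[F=45312/5371 H=258665216/34293835] → run H
t=11: vr[F=45312/5371 H=286164736/34293835] → run H
t=12: vr[F=45312/5371 H=313664256/34293835] → run F
t=13: vr[F=260096/26855 H=313664256/34293835] → run H
t=14: vr[F=260096/26855 H=341163776/34293835] → run F
t=15: vr[F=293632/26855 H=341163776/34293835] → run H
t=16: vr[F=293632/26855 H=368663296/34293835] → run H
t=17: vr[F=293632/26855] → run F
t=18: vr[F=327168/26855] → run F
t=19: (idle)
t=20: (idle)
t=21: (idle)
t=22: (idle)
t=23: (idle)

running at tick 14 = F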